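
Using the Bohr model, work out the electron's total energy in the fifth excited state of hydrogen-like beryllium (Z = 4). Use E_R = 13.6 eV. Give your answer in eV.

E_n = −E_R·Z²/n² = −13.6 × 4²/6² = -6.04 eV

-6.04 eV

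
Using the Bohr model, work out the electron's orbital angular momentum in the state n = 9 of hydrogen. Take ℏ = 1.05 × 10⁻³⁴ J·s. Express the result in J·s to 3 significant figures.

9.45 × 10⁻³⁴ J·s

L_n = nℏ = 9 × 1.05 × 10⁻³⁴ = 9.45 × 10⁻³⁴ J·s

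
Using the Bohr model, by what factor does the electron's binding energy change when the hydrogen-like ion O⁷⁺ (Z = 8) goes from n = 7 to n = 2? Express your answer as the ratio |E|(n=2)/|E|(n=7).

|E| ∝ Z^2 · n^-2; with Z fixed, |E| ∝ n^-2.
|E|(n=2)/|E|(n=7) = (2/7)^-2 = 49/4

49/4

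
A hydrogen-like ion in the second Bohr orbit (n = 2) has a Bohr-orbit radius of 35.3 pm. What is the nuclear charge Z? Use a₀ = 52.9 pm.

r_n = n²a₀/Z ⇒ Z = n²a₀/r = 2² × 52.9 / 35.3 ≈ 5.99
Z = 6

6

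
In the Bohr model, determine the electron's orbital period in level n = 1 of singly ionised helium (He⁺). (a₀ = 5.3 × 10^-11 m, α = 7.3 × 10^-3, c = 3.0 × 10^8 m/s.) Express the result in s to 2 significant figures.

3.8 × 10^-17 s

r = n²a₀/Z = 1²·5.3 × 10^-11/2 = 2.6 × 10^-11 m
v = Zαc/n = 2·0.0073·3.0 × 10^8/1 = 4.4 × 10^6 m/s
T = 2πr/v = 3.8 × 10^-17 s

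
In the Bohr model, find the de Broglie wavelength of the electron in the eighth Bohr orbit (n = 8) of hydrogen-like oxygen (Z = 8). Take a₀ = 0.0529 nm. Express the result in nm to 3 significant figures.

0.332 nm

The Bohr quantisation condition is nλ = 2πr_n.
r_n = n²a₀/Z = 0.423 nm
λ = 2πr_n/n = 2π·0.423/8 = 0.332 nm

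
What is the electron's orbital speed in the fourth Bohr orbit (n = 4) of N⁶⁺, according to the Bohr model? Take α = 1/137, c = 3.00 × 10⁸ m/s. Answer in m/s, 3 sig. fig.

3.83 × 10⁶ m/s

v_n = Zαc/n = 7 × 0.00730 × 3.00 × 10⁸ / 4
    = 3.83 × 10⁶ m/s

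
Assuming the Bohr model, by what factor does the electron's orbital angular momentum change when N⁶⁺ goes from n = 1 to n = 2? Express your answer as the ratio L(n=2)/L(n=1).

2

L = nℏ depends only on n, so L ∝ n.
L(n=2)/L(n=1) = (2/1)^1 = 2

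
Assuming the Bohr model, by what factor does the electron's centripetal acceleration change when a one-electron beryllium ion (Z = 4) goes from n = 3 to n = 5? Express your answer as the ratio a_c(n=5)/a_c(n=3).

a_c ∝ Z^3 · n^-4; with Z fixed, a_c ∝ n^-4.
a_c(n=5)/a_c(n=3) = (5/3)^-4 = 81/625

81/625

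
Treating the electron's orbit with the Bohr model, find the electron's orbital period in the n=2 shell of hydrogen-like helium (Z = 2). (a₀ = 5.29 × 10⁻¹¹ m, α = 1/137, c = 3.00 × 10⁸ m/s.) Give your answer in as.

304 as

r = n²a₀/Z = 2²·5.29 × 10⁻¹¹/2 = 1.06 × 10⁻¹⁰ m
v = Zαc/n = 2·0.00730·3.00 × 10⁸/2 = 2.19 × 10⁶ m/s
T = 2πr/v = 3.04 × 10⁻¹⁶ s = 304 as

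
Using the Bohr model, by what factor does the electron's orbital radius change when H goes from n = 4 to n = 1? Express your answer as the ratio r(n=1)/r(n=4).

r ∝ Z^-1 · n^2; with Z fixed, r ∝ n^2.
r(n=1)/r(n=4) = (1/4)^2 = 1/16

1/16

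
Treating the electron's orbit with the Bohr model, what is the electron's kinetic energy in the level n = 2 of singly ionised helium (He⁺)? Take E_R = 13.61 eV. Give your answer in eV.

For a Coulomb orbit the virial theorem gives K = −E_n.
E_n = −E_R·Z²/n², so K = E_R·Z²/n² = 13.61 × 2²/2² = 13.61 eV

13.61 eV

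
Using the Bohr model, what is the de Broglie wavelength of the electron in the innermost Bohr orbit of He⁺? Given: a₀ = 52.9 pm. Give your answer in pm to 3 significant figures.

166 pm

The Bohr quantisation condition is nλ = 2πr_n.
r_n = n²a₀/Z = 26.4 pm
λ = 2πr_n/n = 2π·26.4/1 = 166 pm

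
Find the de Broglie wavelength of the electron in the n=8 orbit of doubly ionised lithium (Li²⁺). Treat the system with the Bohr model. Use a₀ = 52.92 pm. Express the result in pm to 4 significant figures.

886.7 pm

The Bohr quantisation condition is nλ = 2πr_n.
r_n = n²a₀/Z = 1129 pm
λ = 2πr_n/n = 2π·1129/8 = 886.7 pm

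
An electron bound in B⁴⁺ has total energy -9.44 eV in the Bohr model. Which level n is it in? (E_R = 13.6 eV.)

E_n = −E_R Z²/n² ⇒ n² = E_R Z²/(−E_n) = 13.6 × 5² / 9.44 ≈ 36.02
n = 6

6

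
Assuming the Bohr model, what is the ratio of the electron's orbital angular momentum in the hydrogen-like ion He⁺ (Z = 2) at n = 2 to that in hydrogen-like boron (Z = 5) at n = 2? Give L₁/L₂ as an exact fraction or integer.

1

L = nℏ is independent of Z.
L₁/L₂ = n₁/n₂ = 2/2 = 1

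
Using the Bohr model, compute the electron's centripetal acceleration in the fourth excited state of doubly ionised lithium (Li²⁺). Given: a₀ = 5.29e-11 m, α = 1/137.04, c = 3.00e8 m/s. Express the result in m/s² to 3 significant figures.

3.91e21 m/s²

r = n²a₀/Z = 4.41e-10 m, v = Zαc/n = 1.31e6 m/s
a = v²/r = (1.31e6)² / 4.41e-10 = 3.91e21 m/s²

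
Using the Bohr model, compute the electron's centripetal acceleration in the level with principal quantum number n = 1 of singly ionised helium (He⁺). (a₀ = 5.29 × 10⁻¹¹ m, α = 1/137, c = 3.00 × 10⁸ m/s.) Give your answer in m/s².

7.25 × 10²³ m/s²

r = n²a₀/Z = 2.65 × 10⁻¹¹ m, v = Zαc/n = 4.38 × 10⁶ m/s
a = v²/r = (4.38 × 10⁶)² / 2.65 × 10⁻¹¹ = 7.25 × 10²³ m/s²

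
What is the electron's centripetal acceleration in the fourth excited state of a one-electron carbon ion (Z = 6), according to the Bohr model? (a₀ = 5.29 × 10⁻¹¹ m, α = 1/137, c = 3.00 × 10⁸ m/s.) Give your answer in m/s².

3.13 × 10²² m/s²

r = n²a₀/Z = 2.20 × 10⁻¹⁰ m, v = Zαc/n = 2.63 × 10⁶ m/s
a = v²/r = (2.63 × 10⁶)² / 2.20 × 10⁻¹⁰ = 3.13 × 10²² m/s²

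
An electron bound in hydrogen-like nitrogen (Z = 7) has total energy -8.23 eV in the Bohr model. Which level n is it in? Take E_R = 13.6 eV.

E_n = −E_R Z²/n² ⇒ n² = E_R Z²/(−E_n) = 13.6 × 7² / 8.23 ≈ 80.97
n = 9

9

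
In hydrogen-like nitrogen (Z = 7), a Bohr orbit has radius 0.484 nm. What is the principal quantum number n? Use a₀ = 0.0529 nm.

r_n = n²a₀/Z ⇒ n² = rZ/a₀ = 0.484 × 7 / 0.0529 ≈ 64.05
n = 8

8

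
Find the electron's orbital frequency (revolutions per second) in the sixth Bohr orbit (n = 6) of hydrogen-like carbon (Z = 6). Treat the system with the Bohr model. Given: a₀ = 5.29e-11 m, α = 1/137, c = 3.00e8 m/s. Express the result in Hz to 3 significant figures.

r = n²a₀/Z = 3.17e-10 m, v = Zαc/n = 2.19e6 m/s
f = v/(2πr) = 1.10e15 Hz

1.10e15 Hz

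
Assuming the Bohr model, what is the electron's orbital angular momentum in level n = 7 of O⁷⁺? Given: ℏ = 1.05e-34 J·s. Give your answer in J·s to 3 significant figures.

L_n = nℏ = 7 × 1.05e-34 = 7.35e-34 J·s

7.35e-34 J·s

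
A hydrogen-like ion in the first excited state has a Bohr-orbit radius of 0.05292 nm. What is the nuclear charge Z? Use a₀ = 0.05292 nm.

4

r_n = n²a₀/Z ⇒ Z = n²a₀/r = 2² × 0.05292 / 0.05292 ≈ 4.00
Z = 4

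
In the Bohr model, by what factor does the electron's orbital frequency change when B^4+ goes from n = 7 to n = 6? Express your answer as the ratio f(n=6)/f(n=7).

343/216

f ∝ Z^2 · n^-3; with Z fixed, f ∝ n^-3.
f(n=6)/f(n=7) = (6/7)^-3 = 343/216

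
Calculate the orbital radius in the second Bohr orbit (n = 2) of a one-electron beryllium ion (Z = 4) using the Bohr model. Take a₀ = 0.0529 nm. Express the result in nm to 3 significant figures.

0.0529 nm

r_n = n²a₀/Z = 2² × 0.0529 / 4
    = 4 × 0.0529 / 4 = 0.0529 nm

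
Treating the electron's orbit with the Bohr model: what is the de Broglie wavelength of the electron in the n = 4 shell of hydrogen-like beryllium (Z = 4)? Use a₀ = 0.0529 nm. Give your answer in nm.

The Bohr quantisation condition is nλ = 2πr_n.
r_n = n²a₀/Z = 0.212 nm
λ = 2πr_n/n = 2π·0.212/4 = 0.332 nm

0.332 nm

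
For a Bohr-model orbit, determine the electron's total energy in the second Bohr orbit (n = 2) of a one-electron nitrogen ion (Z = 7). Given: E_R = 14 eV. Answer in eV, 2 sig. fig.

E_n = −E_R·Z²/n² = −14 × 7²/2² = -170 eV

-170 eV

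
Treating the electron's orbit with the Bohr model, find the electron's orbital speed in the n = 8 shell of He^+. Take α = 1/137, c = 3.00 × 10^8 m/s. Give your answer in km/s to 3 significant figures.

v_n = Zαc/n = 2 × 0.00730 × 3.00 × 10^8 / 8
    = 547 km/s

547 km/s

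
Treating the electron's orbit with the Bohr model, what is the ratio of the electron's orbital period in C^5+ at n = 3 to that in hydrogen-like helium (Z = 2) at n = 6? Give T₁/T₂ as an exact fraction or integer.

1/72

T ∝ Z^-2 · n^3
T₁/T₂ = (6/2)^-2 · (3/6)^3 = 1/72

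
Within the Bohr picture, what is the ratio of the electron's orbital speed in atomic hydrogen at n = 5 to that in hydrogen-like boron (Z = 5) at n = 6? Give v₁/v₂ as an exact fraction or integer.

v ∝ Z^1 · n^-1
v₁/v₂ = (1/5)^1 · (5/6)^-1 = 6/25

6/25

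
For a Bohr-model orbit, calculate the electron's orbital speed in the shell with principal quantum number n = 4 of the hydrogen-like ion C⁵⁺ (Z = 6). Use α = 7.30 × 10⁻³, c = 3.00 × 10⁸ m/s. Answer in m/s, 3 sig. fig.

v_n = Zαc/n = 6 × 0.00730 × 3.00 × 10⁸ / 4
    = 3.29 × 10⁶ m/s

3.29 × 10⁶ m/s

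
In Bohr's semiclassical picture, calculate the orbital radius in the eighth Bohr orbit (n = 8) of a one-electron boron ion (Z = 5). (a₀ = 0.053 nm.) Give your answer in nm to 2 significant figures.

0.68 nm

r_n = n²a₀/Z = 8² × 0.053 / 5
    = 64 × 0.053 / 5 = 0.68 nm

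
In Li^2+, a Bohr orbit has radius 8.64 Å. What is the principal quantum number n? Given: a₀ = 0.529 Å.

r_n = n²a₀/Z ⇒ n² = rZ/a₀ = 8.64 × 3 / 0.529 ≈ 49.00
n = 7

7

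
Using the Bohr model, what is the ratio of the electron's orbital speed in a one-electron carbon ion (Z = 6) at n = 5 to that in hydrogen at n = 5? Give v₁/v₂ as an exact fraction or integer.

v ∝ Z^1 · n^-1
v₁/v₂ = (6/1)^1 · (5/5)^-1 = 6

6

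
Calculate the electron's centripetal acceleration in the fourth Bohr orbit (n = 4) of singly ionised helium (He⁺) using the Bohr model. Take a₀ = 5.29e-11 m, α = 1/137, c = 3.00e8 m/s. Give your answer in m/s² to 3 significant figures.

2.83e21 m/s²

r = n²a₀/Z = 4.23e-10 m, v = Zαc/n = 1.09e6 m/s
a = v²/r = (1.09e6)² / 4.23e-10 = 2.83e21 m/s²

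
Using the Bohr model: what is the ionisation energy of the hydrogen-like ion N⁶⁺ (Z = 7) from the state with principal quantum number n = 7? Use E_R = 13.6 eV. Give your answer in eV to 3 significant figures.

E_n = −E_R·Z²/n² = −13.6 × 7²/7² eV = -13.6 eV
Ionisation energy = −E_n = 13.6 eV

13.6 eV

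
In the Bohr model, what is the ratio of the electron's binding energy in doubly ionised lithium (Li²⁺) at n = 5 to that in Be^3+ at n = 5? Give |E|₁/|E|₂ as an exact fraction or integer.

|E| ∝ Z^2 · n^-2
|E|₁/|E|₂ = (3/4)^2 · (5/5)^-2 = 9/16

9/16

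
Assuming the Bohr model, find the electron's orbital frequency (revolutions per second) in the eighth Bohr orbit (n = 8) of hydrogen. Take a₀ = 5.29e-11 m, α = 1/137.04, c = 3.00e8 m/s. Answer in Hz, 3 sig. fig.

r = n²a₀/Z = 3.39e-9 m, v = Zαc/n = 2.74e5 m/s
f = v/(2πr) = 1.29e13 Hz

1.29e13 Hz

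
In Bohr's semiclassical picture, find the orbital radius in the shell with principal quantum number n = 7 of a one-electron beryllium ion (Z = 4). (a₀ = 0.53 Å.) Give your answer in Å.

6.5 Å

r_n = n²a₀/Z = 7² × 0.53 / 4
    = 49 × 0.53 / 4 = 6.5 Å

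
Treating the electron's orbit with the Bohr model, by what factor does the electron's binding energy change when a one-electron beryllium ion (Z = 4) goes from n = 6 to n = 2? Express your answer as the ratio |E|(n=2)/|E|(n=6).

|E| ∝ Z^2 · n^-2; with Z fixed, |E| ∝ n^-2.
|E|(n=2)/|E|(n=6) = (2/6)^-2 = 9

9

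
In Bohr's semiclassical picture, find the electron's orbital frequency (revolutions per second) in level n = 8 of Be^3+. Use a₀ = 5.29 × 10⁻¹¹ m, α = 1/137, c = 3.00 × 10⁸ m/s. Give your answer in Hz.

r = n²a₀/Z = 8.46 × 10⁻¹⁰ m, v = Zαc/n = 1.09 × 10⁶ m/s
f = v/(2πr) = 2.06 × 10¹⁴ Hz

2.06 × 10¹⁴ Hz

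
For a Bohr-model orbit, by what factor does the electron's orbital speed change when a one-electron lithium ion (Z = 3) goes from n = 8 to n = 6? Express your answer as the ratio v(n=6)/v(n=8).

v ∝ Z^1 · n^-1; with Z fixed, v ∝ n^-1.
v(n=6)/v(n=8) = (6/8)^-1 = 4/3

4/3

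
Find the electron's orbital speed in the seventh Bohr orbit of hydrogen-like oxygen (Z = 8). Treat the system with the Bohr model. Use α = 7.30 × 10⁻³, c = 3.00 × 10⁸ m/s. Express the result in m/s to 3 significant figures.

2.50 × 10⁶ m/s

v_n = Zαc/n = 8 × 0.00730 × 3.00 × 10⁸ / 7
    = 2.50 × 10⁶ m/s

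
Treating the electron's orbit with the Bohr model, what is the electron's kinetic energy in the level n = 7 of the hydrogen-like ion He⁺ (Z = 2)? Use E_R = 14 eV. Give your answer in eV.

For a Coulomb orbit the virial theorem gives K = −E_n.
E_n = −E_R·Z²/n², so K = E_R·Z²/n² = 14 × 2²/7² = 1.1 eV

1.1 eV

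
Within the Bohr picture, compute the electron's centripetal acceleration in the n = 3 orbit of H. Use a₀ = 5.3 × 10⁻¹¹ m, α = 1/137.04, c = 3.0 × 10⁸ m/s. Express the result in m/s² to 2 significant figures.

r = n²a₀/Z = 4.8 × 10⁻¹⁰ m, v = Zαc/n = 7.3 × 10⁵ m/s
a = v²/r = (7.3 × 10⁵)² / 4.8 × 10⁻¹⁰ = 1.1 × 10²¹ m/s²

1.1 × 10²¹ m/s²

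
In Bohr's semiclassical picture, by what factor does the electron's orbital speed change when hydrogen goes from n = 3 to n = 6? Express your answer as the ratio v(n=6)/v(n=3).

1/2

v ∝ Z^1 · n^-1; with Z fixed, v ∝ n^-1.
v(n=6)/v(n=3) = (6/3)^-1 = 1/2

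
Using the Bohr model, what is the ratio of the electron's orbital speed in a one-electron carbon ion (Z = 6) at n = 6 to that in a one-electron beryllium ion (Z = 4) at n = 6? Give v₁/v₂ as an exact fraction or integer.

v ∝ Z^1 · n^-1
v₁/v₂ = (6/4)^1 · (6/6)^-1 = 3/2

3/2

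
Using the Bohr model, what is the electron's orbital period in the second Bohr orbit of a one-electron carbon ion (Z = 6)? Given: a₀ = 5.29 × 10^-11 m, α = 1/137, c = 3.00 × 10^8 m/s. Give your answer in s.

3.37 × 10^-17 s

r = n²a₀/Z = 2²·5.29 × 10^-11/6 = 3.53 × 10^-11 m
v = Zαc/n = 6·0.00730·3.00 × 10^8/2 = 6.57 × 10^6 m/s
T = 2πr/v = 3.37 × 10^-17 s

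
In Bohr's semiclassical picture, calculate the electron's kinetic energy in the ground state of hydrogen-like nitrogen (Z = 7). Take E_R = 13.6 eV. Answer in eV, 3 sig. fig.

For a Coulomb orbit the virial theorem gives K = −E_n.
E_n = −E_R·Z²/n², so K = E_R·Z²/n² = 13.6 × 7²/1² = 666 eV

666 eV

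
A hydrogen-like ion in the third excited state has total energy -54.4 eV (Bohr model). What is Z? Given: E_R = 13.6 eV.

8

E_n = −E_R Z²/n² ⇒ Z² = −E_n n²/E_R = 54.4 × 4² / 13.6 ≈ 64.00
Z = 8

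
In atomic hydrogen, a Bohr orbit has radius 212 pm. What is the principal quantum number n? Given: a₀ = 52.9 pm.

r_n = n²a₀/Z ⇒ n² = rZ/a₀ = 212 × 1 / 52.9 ≈ 4.01
n = 2

2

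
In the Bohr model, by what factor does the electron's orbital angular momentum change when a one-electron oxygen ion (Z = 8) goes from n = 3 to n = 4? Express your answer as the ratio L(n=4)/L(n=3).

L = nℏ depends only on n, so L ∝ n.
L(n=4)/L(n=3) = (4/3)^1 = 4/3

4/3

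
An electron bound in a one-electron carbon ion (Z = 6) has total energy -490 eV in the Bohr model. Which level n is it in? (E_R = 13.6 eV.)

E_n = −E_R Z²/n² ⇒ n² = E_R Z²/(−E_n) = 13.6 × 6² / 490 ≈ 1.00
n = 1

1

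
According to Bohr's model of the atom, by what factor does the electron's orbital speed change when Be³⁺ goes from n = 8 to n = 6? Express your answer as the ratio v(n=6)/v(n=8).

4/3

v ∝ Z^1 · n^-1; with Z fixed, v ∝ n^-1.
v(n=6)/v(n=8) = (6/8)^-1 = 4/3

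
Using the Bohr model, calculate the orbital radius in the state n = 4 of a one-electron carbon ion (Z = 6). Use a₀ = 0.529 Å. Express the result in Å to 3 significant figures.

r_n = n²a₀/Z = 4² × 0.529 / 6
    = 16 × 0.529 / 6 = 1.41 Å

1.41 Å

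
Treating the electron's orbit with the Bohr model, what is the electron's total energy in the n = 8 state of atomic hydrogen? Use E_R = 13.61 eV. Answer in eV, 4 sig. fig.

E_n = −E_R·Z²/n² = −13.61 × 1²/8² = -0.2127 eV

-0.2127 eV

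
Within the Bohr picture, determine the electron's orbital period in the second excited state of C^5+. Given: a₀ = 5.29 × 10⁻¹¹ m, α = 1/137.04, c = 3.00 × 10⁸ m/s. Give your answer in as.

r = n²a₀/Z = 3²·5.29 × 10⁻¹¹/6 = 7.94 × 10⁻¹¹ m
v = Zαc/n = 6·0.00730·3.00 × 10⁸/3 = 4.38 × 10⁶ m/s
T = 2πr/v = 1.14 × 10⁻¹⁶ s = 114 as

114 as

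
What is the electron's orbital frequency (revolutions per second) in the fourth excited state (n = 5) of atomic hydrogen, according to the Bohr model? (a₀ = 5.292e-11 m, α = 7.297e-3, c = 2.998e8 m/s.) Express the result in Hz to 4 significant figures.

r = n²a₀/Z = 1.323e-9 m, v = Zαc/n = 4.375e5 m/s
f = v/(2πr) = 5.263e13 Hz

5.263e13 Hz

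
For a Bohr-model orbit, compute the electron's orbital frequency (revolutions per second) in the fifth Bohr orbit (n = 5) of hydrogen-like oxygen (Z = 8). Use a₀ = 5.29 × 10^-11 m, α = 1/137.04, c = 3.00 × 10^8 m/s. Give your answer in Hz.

r = n²a₀/Z = 1.65 × 10^-10 m, v = Zαc/n = 3.50 × 10^6 m/s
f = v/(2πr) = 3.37 × 10^15 Hz

3.37 × 10^15 Hz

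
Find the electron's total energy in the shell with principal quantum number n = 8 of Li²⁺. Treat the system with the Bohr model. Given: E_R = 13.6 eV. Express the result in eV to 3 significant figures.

-1.91 eV

E_n = −E_R·Z²/n² = −13.6 × 3²/8² = -1.91 eV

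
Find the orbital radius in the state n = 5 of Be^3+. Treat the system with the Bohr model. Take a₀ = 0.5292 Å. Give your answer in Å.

3.308 Å

r_n = n²a₀/Z = 5² × 0.5292 / 4
    = 25 × 0.5292 / 4 = 3.308 Å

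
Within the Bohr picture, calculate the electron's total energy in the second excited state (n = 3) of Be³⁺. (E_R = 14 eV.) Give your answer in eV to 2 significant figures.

E_n = −E_R·Z²/n² = −14 × 4²/3² = -25 eV

-25 eV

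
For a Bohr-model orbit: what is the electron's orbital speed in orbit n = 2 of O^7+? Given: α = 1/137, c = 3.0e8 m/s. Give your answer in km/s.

v_n = Zαc/n = 8 × 0.0073 × 3.0e8 / 2
    = 8800 km/s

8800 km/s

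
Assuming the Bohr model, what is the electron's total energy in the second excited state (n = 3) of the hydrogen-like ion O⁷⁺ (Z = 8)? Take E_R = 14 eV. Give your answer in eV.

E_n = −E_R·Z²/n² = −14 × 8²/3² = -100 eV

-100 eV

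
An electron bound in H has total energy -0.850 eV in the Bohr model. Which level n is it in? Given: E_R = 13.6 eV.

4

E_n = −E_R Z²/n² ⇒ n² = E_R Z²/(−E_n) = 13.6 × 1² / 0.850 ≈ 16.00
n = 4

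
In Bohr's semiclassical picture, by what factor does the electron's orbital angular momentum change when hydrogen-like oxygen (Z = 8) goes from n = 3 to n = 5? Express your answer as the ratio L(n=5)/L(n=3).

L = nℏ depends only on n, so L ∝ n.
L(n=5)/L(n=3) = (5/3)^1 = 5/3

5/3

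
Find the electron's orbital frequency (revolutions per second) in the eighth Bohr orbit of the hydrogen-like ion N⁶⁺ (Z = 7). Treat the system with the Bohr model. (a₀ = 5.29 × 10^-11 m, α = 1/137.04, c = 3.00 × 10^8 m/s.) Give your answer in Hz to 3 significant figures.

r = n²a₀/Z = 4.84 × 10^-10 m, v = Zαc/n = 1.92 × 10^6 m/s
f = v/(2πr) = 6.30 × 10^14 Hz

6.30 × 10^14 Hz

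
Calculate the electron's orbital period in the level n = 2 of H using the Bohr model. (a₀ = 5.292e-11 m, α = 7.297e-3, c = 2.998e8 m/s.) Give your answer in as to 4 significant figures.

1216 as

r = n²a₀/Z = 2²·5.292e-11/1 = 2.117e-10 m
v = Zαc/n = 1·0.007297·2.998e8/2 = 1.094e6 m/s
T = 2πr/v = 1.216e-15 s = 1216 as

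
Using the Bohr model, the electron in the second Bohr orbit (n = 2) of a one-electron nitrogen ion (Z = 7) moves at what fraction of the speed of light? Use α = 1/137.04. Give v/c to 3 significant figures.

0.0255

v_n = Zαc/n, so v/c = Zα/n = 7 × 0.00730 / 2 = 0.0255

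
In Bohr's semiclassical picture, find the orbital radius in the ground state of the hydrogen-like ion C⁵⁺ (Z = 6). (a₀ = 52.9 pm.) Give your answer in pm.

r_n = n²a₀/Z = 1² × 52.9 / 6
    = 1 × 52.9 / 6 = 8.82 pm

8.82 pm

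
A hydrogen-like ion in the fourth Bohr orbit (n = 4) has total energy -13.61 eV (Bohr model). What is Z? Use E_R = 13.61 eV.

E_n = −E_R Z²/n² ⇒ Z² = −E_n n²/E_R = 13.61 × 4² / 13.61 ≈ 16.00
Z = 4

4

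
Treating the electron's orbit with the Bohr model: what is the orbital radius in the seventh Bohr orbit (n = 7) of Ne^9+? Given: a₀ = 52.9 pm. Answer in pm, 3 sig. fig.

r_n = n²a₀/Z = 7² × 52.9 / 10
    = 49 × 52.9 / 10 = 259 pm

259 pm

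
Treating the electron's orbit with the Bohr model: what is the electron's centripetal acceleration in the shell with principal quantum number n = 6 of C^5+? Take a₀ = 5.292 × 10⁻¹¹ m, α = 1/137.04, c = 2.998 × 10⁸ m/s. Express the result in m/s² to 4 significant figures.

1.507 × 10²² m/s²

r = n²a₀/Z = 3.175 × 10⁻¹⁰ m, v = Zαc/n = 2.188 × 10⁶ m/s
a = v²/r = (2.188 × 10⁶)² / 3.175 × 10⁻¹⁰ = 1.507 × 10²² m/s²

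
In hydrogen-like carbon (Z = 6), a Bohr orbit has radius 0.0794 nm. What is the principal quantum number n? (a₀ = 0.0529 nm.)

r_n = n²a₀/Z ⇒ n² = rZ/a₀ = 0.0794 × 6 / 0.0529 ≈ 9.01
n = 3

3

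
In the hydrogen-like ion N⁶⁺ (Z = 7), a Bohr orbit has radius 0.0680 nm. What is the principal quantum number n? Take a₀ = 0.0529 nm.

r_n = n²a₀/Z ⇒ n² = rZ/a₀ = 0.0680 × 7 / 0.0529 ≈ 9.00
n = 3

3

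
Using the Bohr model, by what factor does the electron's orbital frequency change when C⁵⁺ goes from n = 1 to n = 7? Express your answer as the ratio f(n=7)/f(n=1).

1/343

f ∝ Z^2 · n^-3; with Z fixed, f ∝ n^-3.
f(n=7)/f(n=1) = (7/1)^-3 = 1/343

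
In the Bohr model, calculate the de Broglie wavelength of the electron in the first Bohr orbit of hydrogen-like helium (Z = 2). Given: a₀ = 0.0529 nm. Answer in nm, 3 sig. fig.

The Bohr quantisation condition is nλ = 2πr_n.
r_n = n²a₀/Z = 0.0265 nm
λ = 2πr_n/n = 2π·0.0265/1 = 0.166 nm

0.166 nm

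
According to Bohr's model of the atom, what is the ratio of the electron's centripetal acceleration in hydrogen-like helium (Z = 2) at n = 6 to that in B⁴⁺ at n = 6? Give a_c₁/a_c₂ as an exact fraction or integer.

a_c ∝ Z^3 · n^-4
a_c₁/a_c₂ = (2/5)^3 · (6/6)^-4 = 8/125

8/125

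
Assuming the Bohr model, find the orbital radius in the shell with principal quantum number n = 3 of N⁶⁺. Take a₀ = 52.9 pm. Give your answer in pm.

68.0 pm

r_n = n²a₀/Z = 3² × 52.9 / 7
    = 9 × 52.9 / 7 = 68.0 pm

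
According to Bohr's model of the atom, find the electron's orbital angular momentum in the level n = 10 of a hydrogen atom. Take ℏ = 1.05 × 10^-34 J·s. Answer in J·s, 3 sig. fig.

1.05 × 10^-33 J·s

L_n = nℏ = 10 × 1.05 × 10^-34 = 1.05 × 10^-33 J·s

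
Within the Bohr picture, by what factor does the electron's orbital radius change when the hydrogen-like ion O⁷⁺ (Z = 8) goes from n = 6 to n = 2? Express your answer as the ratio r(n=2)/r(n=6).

1/9

r ∝ Z^-1 · n^2; with Z fixed, r ∝ n^2.
r(n=2)/r(n=6) = (2/6)^2 = 1/9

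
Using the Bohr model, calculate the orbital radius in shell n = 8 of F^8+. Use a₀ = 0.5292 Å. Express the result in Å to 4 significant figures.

3.763 Å

r_n = n²a₀/Z = 8² × 0.5292 / 9
    = 64 × 0.5292 / 9 = 3.763 Å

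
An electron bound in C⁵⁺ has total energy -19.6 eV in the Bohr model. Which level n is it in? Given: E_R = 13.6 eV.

E_n = −E_R Z²/n² ⇒ n² = E_R Z²/(−E_n) = 13.6 × 6² / 19.6 ≈ 24.98
n = 5

5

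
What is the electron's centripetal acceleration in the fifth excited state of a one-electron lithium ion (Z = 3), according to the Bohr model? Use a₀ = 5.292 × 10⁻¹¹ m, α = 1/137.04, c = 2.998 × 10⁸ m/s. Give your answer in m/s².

r = n²a₀/Z = 6.350 × 10⁻¹⁰ m, v = Zαc/n = 1.094 × 10⁶ m/s
a = v²/r = (1.094 × 10⁶)² / 6.350 × 10⁻¹⁰ = 1.884 × 10²¹ m/s²

1.884 × 10²¹ m/s²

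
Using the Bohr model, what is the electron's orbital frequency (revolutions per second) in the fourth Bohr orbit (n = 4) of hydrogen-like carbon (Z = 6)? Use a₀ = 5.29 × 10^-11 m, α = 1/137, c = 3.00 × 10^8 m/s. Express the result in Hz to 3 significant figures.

r = n²a₀/Z = 1.41 × 10^-10 m, v = Zαc/n = 3.28 × 10^6 m/s
f = v/(2πr) = 3.71 × 10^15 Hz

3.71 × 10^15 Hz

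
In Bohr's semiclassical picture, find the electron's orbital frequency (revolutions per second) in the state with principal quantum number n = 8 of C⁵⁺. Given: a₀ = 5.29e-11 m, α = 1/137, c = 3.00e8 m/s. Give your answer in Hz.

4.63e14 Hz

r = n²a₀/Z = 5.64e-10 m, v = Zαc/n = 1.64e6 m/s
f = v/(2πr) = 4.63e14 Hz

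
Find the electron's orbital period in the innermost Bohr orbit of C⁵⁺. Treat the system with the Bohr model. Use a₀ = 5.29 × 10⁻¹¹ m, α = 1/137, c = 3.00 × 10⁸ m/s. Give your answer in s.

r = n²a₀/Z = 1²·5.29 × 10⁻¹¹/6 = 8.82 × 10⁻¹² m
v = Zαc/n = 6·0.00730·3.00 × 10⁸/1 = 1.31 × 10⁷ m/s
T = 2πr/v = 4.22 × 10⁻¹⁸ s

4.22 × 10⁻¹⁸ s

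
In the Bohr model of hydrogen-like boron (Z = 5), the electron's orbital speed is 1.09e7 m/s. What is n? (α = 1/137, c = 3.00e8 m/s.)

1

v_n = Zαc/n ⇒ n = Zαc/v = 5 × 0.00730 × 3.00e8 / 1.09e7 ≈ 1.00
n = 1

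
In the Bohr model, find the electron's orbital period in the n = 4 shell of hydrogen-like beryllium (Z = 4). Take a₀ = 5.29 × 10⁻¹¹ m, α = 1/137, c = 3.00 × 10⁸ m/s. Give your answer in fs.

0.607 fs

r = n²a₀/Z = 4²·5.29 × 10⁻¹¹/4 = 2.12 × 10⁻¹⁰ m
v = Zαc/n = 4·0.00730·3.00 × 10⁸/4 = 2.19 × 10⁶ m/s
T = 2πr/v = 6.07 × 10⁻¹⁶ s = 0.607 fs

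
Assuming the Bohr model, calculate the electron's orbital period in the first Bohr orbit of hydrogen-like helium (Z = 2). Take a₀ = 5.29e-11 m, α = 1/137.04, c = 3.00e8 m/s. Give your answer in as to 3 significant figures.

38.0 as

r = n²a₀/Z = 1²·5.29e-11/2 = 2.65e-11 m
v = Zαc/n = 2·0.00730·3.00e8/1 = 4.38e6 m/s
T = 2πr/v = 3.80e-17 s = 38.0 as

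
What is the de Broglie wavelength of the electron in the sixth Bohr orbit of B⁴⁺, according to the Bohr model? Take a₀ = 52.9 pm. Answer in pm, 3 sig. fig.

399 pm

The Bohr quantisation condition is nλ = 2πr_n.
r_n = n²a₀/Z = 381 pm
λ = 2πr_n/n = 2π·381/6 = 399 pm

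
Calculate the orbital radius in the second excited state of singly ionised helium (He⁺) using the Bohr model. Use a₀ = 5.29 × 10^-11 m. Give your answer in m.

r_n = n²a₀/Z = 3² × 5.29 × 10^-11 / 2
    = 9 × 5.29 × 10^-11 / 2 = 2.38 × 10^-10 m

2.38 × 10^-10 m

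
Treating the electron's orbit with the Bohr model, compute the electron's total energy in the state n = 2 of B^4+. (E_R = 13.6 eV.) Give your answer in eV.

-85.0 eV

E_n = −E_R·Z²/n² = −13.6 × 5²/2² = -85.0 eV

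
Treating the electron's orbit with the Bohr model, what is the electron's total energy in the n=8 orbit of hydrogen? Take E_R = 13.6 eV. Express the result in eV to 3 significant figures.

E_n = −E_R·Z²/n² = −13.6 × 1²/8² = -0.212 eV

-0.212 eV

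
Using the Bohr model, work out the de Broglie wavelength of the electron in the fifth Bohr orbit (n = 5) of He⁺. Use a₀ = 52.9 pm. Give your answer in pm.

The Bohr quantisation condition is nλ = 2πr_n.
r_n = n²a₀/Z = 661 pm
λ = 2πr_n/n = 2π·661/5 = 831 pm

831 pm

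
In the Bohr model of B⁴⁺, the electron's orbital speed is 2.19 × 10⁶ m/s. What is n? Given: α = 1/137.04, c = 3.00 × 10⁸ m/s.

5

v_n = Zαc/n ⇒ n = Zαc/v = 5 × 0.00730 × 3.00 × 10⁸ / 2.19 × 10⁶ ≈ 5.00
n = 5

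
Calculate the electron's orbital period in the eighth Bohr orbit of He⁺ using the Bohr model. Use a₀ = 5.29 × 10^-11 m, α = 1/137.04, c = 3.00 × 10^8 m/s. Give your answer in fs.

19.4 fs

r = n²a₀/Z = 8²·5.29 × 10^-11/2 = 1.69 × 10^-9 m
v = Zαc/n = 2·0.00730·3.00 × 10^8/8 = 5.47 × 10^5 m/s
T = 2πr/v = 1.94 × 10^-14 s = 19.4 fs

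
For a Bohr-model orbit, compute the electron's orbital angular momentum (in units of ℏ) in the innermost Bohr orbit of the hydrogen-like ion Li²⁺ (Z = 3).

1

L_n = nℏ, so L/ℏ = n = 1.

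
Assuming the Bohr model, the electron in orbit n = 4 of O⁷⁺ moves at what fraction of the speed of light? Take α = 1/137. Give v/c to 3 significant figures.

v_n = Zαc/n, so v/c = Zα/n = 8 × 0.00730 / 4 = 0.0146

0.0146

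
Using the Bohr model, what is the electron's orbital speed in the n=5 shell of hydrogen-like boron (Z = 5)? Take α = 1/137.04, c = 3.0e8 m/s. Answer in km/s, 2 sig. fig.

v_n = Zαc/n = 5 × 0.0073 × 3.0e8 / 5
    = 2200 km/s

2200 km/s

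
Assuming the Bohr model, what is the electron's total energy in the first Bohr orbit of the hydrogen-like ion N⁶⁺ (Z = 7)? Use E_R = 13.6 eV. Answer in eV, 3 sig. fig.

-666 eV

E_n = −E_R·Z²/n² = −13.6 × 7²/1² = -666 eV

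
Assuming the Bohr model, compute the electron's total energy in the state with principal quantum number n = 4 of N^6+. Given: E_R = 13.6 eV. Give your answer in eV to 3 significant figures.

-41.6 eV

E_n = −E_R·Z²/n² = −13.6 × 7²/4² = -41.6 eV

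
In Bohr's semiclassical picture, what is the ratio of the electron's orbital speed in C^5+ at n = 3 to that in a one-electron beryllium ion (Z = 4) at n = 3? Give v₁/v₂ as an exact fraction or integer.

3/2

v ∝ Z^1 · n^-1
v₁/v₂ = (6/4)^1 · (3/3)^-1 = 3/2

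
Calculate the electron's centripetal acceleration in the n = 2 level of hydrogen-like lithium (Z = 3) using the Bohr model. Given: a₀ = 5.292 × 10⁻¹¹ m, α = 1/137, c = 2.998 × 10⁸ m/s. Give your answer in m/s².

r = n²a₀/Z = 7.056 × 10⁻¹¹ m, v = Zαc/n = 3.282 × 10⁶ m/s
a = v²/r = (3.282 × 10⁶)² / 7.056 × 10⁻¹¹ = 1.527 × 10²³ m/s²

1.527 × 10²³ m/s²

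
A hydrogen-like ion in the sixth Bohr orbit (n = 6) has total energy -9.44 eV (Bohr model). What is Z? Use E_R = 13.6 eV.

5

E_n = −E_R Z²/n² ⇒ Z² = −E_n n²/E_R = 9.44 × 6² / 13.6 ≈ 24.99
Z = 5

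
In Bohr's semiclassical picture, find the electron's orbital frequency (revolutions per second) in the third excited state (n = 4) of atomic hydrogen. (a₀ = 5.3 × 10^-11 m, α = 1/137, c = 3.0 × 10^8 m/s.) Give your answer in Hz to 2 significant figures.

1.0 × 10^14 Hz

r = n²a₀/Z = 8.5 × 10^-10 m, v = Zαc/n = 5.5 × 10^5 m/s
f = v/(2πr) = 1.0 × 10^14 Hz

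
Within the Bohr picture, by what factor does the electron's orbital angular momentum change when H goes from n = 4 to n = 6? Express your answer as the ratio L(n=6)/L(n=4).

3/2

L = nℏ depends only on n, so L ∝ n.
L(n=6)/L(n=4) = (6/4)^1 = 3/2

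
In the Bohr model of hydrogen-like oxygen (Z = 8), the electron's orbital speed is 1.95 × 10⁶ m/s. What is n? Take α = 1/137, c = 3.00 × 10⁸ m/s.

9

v_n = Zαc/n ⇒ n = Zαc/v = 8 × 0.00730 × 3.00 × 10⁸ / 1.95 × 10⁶ ≈ 8.98
n = 9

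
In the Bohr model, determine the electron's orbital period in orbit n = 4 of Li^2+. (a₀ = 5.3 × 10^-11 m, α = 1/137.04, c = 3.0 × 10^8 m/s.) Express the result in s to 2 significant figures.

1.1 × 10^-15 s

r = n²a₀/Z = 4²·5.3 × 10^-11/3 = 2.8 × 10^-10 m
v = Zαc/n = 3·0.0073·3.0 × 10^8/4 = 1.6 × 10^6 m/s
T = 2πr/v = 1.1 × 10^-15 s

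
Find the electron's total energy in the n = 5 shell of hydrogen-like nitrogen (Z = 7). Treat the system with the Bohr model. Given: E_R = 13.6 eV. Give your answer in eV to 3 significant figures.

-26.7 eV

E_n = −E_R·Z²/n² = −13.6 × 7²/5² = -26.7 eV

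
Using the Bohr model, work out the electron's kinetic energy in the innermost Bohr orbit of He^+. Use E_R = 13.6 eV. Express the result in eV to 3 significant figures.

For a Coulomb orbit the virial theorem gives K = −E_n.
E_n = −E_R·Z²/n², so K = E_R·Z²/n² = 13.6 × 2²/1² = 54.4 eV

54.4 eV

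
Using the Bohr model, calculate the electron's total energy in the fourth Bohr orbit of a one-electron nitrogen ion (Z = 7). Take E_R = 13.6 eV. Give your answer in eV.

-41.6 eV

E_n = −E_R·Z²/n² = −13.6 × 7²/4² = -41.6 eV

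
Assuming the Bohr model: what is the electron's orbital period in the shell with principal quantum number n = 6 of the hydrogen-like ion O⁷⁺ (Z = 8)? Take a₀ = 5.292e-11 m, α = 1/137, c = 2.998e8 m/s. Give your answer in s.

5.128e-16 s

r = n²a₀/Z = 6²·5.292e-11/8 = 2.381e-10 m
v = Zαc/n = 8·0.007299·2.998e8/6 = 2.918e6 m/s
T = 2πr/v = 5.128e-16 s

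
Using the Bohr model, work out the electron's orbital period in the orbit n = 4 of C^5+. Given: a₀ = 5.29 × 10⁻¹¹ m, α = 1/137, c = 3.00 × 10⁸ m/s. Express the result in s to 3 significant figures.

r = n²a₀/Z = 4²·5.29 × 10⁻¹¹/6 = 1.41 × 10⁻¹⁰ m
v = Zαc/n = 6·0.00730·3.00 × 10⁸/4 = 3.28 × 10⁶ m/s
T = 2πr/v = 2.70 × 10⁻¹⁶ s

2.70 × 10⁻¹⁶ s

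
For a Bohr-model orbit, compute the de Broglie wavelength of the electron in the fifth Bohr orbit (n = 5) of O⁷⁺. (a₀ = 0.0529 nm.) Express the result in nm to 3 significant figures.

0.208 nm

The Bohr quantisation condition is nλ = 2πr_n.
r_n = n²a₀/Z = 0.165 nm
λ = 2πr_n/n = 2π·0.165/5 = 0.208 nm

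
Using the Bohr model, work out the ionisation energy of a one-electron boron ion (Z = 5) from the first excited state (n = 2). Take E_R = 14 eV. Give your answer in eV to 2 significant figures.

E_n = −E_R·Z²/n² = −14 × 5²/2² eV = -88 eV
Ionisation energy = −E_n = 88 eV

88 eV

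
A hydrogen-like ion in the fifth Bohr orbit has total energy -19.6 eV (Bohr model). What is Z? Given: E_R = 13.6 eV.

E_n = −E_R Z²/n² ⇒ Z² = −E_n n²/E_R = 19.6 × 5² / 13.6 ≈ 36.03
Z = 6

6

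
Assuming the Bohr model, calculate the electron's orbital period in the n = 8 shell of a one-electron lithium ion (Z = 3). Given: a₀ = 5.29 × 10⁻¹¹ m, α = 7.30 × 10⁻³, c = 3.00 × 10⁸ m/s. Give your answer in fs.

8.63 fs

r = n²a₀/Z = 8²·5.29 × 10⁻¹¹/3 = 1.13 × 10⁻⁹ m
v = Zαc/n = 3·0.00730·3.00 × 10⁸/8 = 8.21 × 10⁵ m/s
T = 2πr/v = 8.63 × 10⁻¹⁵ s = 8.63 fs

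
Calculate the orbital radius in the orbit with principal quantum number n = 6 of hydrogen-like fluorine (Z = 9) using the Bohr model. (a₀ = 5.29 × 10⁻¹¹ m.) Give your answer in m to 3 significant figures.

2.12 × 10⁻¹⁰ m

r_n = n²a₀/Z = 6² × 5.29 × 10⁻¹¹ / 9
    = 36 × 5.29 × 10⁻¹¹ / 9 = 2.12 × 10⁻¹⁰ m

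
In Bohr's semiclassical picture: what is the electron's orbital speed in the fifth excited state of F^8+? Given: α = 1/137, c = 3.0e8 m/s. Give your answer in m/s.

3.3e6 m/s

v_n = Zαc/n = 9 × 0.0073 × 3.0e8 / 6
    = 3.3e6 m/s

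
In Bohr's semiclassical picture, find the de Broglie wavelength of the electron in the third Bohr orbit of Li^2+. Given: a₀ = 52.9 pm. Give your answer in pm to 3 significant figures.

The Bohr quantisation condition is nλ = 2πr_n.
r_n = n²a₀/Z = 159 pm
λ = 2πr_n/n = 2π·159/3 = 332 pm

332 pm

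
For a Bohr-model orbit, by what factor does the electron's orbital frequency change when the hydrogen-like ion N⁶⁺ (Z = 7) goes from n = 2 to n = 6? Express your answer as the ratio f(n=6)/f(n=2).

f ∝ Z^2 · n^-3; with Z fixed, f ∝ n^-3.
f(n=6)/f(n=2) = (6/2)^-3 = 1/27

1/27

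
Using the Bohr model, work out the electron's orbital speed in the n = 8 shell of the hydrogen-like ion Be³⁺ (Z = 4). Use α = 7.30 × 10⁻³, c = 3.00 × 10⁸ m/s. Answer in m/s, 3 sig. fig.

v_n = Zαc/n = 4 × 0.00730 × 3.00 × 10⁸ / 8
    = 1.09 × 10⁶ m/s

1.09 × 10⁶ m/s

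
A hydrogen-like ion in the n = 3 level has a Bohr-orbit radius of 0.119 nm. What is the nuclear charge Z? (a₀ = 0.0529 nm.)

4

r_n = n²a₀/Z ⇒ Z = n²a₀/r = 3² × 0.0529 / 0.119 ≈ 4.00
Z = 4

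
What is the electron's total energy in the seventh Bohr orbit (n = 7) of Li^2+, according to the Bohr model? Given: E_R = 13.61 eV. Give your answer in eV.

-2.500 eV

E_n = −E_R·Z²/n² = −13.61 × 3²/7² = -2.500 eV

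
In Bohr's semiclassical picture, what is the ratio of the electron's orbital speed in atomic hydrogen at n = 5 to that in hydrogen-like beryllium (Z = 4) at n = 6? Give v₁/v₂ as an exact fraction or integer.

v ∝ Z^1 · n^-1
v₁/v₂ = (1/4)^1 · (5/6)^-1 = 3/10

3/10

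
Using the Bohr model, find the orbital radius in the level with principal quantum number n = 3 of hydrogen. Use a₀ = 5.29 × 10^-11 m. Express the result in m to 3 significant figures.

4.76 × 10^-10 m

r_n = n²a₀/Z = 3² × 5.29 × 10^-11 / 1
    = 9 × 5.29 × 10^-11 / 1 = 4.76 × 10^-10 m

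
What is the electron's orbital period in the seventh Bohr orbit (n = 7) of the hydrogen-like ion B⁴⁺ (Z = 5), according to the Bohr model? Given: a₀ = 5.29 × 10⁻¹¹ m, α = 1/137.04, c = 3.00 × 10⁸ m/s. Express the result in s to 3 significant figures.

2.08 × 10⁻¹⁵ s

r = n²a₀/Z = 7²·5.29 × 10⁻¹¹/5 = 5.18 × 10⁻¹⁰ m
v = Zαc/n = 5·0.00730·3.00 × 10⁸/7 = 1.56 × 10⁶ m/s
T = 2πr/v = 2.08 × 10⁻¹⁵ s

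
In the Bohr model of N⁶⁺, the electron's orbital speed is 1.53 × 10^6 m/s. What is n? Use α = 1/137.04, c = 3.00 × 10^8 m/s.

v_n = Zαc/n ⇒ n = Zαc/v = 7 × 0.00730 × 3.00 × 10^8 / 1.53 × 10^6 ≈ 10.02
n = 10

10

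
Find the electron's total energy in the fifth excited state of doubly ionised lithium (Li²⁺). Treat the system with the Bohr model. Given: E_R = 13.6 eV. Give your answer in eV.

-3.40 eV

E_n = −E_R·Z²/n² = −13.6 × 3²/6² = -3.40 eV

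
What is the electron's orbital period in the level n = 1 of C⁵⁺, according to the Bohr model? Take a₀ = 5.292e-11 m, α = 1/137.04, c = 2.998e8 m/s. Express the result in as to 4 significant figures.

r = n²a₀/Z = 1²·5.292e-11/6 = 8.820e-12 m
v = Zαc/n = 6·0.007297·2.998e8/1 = 1.313e7 m/s
T = 2πr/v = 4.222e-18 s = 4.222 as

4.222 as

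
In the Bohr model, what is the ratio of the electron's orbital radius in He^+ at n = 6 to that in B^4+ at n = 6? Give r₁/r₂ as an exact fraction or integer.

5/2

r ∝ Z^-1 · n^2
r₁/r₂ = (2/5)^-1 · (6/6)^2 = 5/2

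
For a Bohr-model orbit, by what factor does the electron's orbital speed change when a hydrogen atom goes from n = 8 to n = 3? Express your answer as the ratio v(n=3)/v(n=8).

v ∝ Z^1 · n^-1; with Z fixed, v ∝ n^-1.
v(n=3)/v(n=8) = (3/8)^-1 = 8/3

8/3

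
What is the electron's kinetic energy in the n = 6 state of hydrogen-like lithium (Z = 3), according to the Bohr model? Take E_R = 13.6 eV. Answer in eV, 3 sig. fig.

For a Coulomb orbit the virial theorem gives K = −E_n.
E_n = −E_R·Z²/n², so K = E_R·Z²/n² = 13.6 × 3²/6² = 3.40 eV

3.40 eV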